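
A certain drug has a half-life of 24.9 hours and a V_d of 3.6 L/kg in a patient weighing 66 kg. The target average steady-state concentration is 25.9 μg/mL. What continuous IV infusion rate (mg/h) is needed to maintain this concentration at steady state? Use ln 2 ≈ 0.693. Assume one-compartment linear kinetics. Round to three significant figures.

Total Vd = 3.6 × 66 = 237.6 L
CL = 0.693 × Vd / t½ = 0.693 × 237.6 / 24.9 = 6.613 L/h
Infusion rate = CL × Css = 6.613 × 25.9 = 171.3 mg/h

171 mg/h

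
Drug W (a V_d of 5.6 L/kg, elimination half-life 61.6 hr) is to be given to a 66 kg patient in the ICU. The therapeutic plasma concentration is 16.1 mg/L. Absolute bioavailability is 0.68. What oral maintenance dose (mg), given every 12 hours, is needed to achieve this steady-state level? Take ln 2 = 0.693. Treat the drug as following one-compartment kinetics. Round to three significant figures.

Total Vd = 5.6 × 66 = 369.6 L
k = 0.693/61.6 = 0.01125 h⁻¹, so CL = k·Vd = 0.01125 × 369.6 = 4.158 L/h
D = CL × Css × τ / F = 4.158 × 16.1 × 12 / 0.68 = 1181 mg

1180 mg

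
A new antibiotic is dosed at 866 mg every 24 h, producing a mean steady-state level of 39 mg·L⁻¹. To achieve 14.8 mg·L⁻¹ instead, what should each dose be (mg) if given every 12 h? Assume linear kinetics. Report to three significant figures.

164 mg

For first-order elimination, Css ∝ F·D/(CL·τ); F and CL are unchanged, so Css ∝ D/τ.
D₂ = D₁ × (Css,target / Css,current) × (τ₂/τ₁) = 866 × (14.8/39) × (12/24) = 164.3 mg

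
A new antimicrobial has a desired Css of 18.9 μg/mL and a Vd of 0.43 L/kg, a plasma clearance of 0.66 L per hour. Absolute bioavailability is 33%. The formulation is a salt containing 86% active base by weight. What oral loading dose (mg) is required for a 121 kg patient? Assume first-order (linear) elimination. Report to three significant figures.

3470 mg

Total Vd = 0.43 × 121 = 52.03 L
LD is governed by Vd — clearance does not enter the loading-dose calculation.
LD = Vd × C / F / S = 52.03 × 18.90 / 0.33 / 0.86 = 3465 mg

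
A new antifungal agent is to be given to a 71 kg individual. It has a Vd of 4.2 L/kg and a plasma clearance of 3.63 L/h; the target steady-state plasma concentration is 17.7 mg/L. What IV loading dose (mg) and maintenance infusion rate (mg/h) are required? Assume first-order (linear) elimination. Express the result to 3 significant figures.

Vd(total) = 71 kg × 4.2 L/kg = 298.2 L
Loading dose = Vd × C = 298.2 × 17.7 = 5278 mg
Infusion rate = 3.630 L/h × 17.7 mg/L = 64.25 mg/h

(a) 5280 mg; (b) 64.3 mg/h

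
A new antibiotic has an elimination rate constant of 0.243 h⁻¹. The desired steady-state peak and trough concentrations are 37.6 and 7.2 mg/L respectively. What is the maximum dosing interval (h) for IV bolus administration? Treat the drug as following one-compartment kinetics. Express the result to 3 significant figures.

6.80 h

Between IV bolus doses, concentration decays as C = C₀·e^(−kτ), so C_peak/C_trough = e^(kτ).
τ_max = ln(C_peak/C_trough) / k = ln(37.6/7.2) / 0.2430 = 1.653 / 0.2430 = 6.802 h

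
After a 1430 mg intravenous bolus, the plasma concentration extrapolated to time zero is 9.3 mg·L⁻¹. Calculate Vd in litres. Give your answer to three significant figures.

154 L

Immediately after an IV bolus, C₀ = Dose / Vd, so Vd = Dose / C₀.
Vd = 1430 / 9.3 = 153.8 L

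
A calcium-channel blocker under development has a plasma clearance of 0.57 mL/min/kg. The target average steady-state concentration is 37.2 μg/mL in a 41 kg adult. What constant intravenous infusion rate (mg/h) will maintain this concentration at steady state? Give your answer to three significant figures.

CL = 0.57 mL/min/kg × 41 kg = 23.37 mL/min = 23.37 × 60/1000 = 1.402 L/h
At steady state, infusion rate equals elimination rate: rate in = CL × Css.
Infusion rate = CL · Css = 1.402 L/h × 37.2 mg/L = 52.15 mg/h

52.2 mg/h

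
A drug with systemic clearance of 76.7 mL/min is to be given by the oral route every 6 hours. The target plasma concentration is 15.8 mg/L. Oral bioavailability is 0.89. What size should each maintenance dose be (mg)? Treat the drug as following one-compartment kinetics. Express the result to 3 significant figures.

CL = 76.7 mL/min = 76.7 × 0.06 = 4.602 L/h
At steady state, dose per interval replaces the amount cleared in that interval: F·D/τ = CL·Css.
D = CL × Css × τ / F = 4.602 × 15.8 × 6 / 0.89 = 490.2 mg

490 mg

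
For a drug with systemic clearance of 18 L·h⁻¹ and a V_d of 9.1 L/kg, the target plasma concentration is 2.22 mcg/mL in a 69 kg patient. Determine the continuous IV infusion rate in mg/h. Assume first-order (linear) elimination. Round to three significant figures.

R₀ = 18.00 × 2.22 = 39.96 mg/h

40.0 mg/h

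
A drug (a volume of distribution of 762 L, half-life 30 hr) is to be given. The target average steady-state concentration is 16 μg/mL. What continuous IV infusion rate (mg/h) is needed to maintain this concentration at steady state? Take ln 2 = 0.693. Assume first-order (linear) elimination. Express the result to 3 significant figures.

CL = ln 2 · Vd / t½ = 0.693 × 762.0 / 30 = 17.60 L/h
Infusion rate = CL × Css = 17.60 × 16 = 281.6 mg/h

282 mg/h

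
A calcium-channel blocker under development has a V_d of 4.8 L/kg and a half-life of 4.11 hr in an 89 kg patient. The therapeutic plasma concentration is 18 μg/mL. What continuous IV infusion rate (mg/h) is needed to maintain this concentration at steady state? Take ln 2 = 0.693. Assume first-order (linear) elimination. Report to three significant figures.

1300 mg/h

Vd = 4.8 L/kg × 89 kg = 427.2 L
CL = ln 2 · Vd / t½ = 0.693 × 427.2 / 4.11 = 72.03 L/h
Infusion rate = CL × Css = 72.03 × 18 = 1297 mg/h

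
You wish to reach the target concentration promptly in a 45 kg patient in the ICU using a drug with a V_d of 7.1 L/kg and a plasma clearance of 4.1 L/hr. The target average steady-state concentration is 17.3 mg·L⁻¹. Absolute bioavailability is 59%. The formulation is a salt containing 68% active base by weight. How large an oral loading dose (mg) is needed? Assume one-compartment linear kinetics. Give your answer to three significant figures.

13800 mg

Total Vd = 7.1 × 45 = 319.5 L
LD = Vd × C / F / S = 319.5 × 17.30 / 0.59 / 0.68 = 13780 mg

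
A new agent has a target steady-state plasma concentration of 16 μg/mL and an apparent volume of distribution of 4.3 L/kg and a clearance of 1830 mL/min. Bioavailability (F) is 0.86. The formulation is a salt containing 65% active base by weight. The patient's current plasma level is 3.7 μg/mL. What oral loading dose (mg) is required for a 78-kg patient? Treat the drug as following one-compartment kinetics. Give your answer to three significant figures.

Vd = 4.3 L/kg × 78 kg = 335.4 L
Concentration deficit ΔC = 16 − 3.7 = 12.30 mg/L
LD = Vd × ΔC / F / S = 335.4 × 12.30 / 0.86 / 0.65 = 7380 mg

7380 mg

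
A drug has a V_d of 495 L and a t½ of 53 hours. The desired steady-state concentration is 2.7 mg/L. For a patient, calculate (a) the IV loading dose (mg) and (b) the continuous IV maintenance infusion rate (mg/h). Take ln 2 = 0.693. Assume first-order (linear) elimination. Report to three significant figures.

LD = Vd × C = 495.0 × 2.7 = 1337 mg
CL = 0.693 × Vd / t½ = 0.693 × 495.0 / 53 = 6.472 L/h
Infusion rate = CL × Css = 6.472 × 2.7 = 17.47 mg/h

(a) 1340 mg; (b) 17.5 mg/h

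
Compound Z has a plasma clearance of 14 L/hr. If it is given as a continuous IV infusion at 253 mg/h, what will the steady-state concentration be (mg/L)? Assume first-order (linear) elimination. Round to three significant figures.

18.1 mg/L

Css = rate / CL = 253 / 14.00 = 18.07 mg/L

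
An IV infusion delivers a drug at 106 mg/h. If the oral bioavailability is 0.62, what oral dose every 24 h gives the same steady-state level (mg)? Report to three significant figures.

To maintain the same Css, the systemic dosing rate must be unchanged: F·D/τ = infusion rate.
D = rate × τ / F = 106 × 24 / 0.62 = 4103 mg

4100 mg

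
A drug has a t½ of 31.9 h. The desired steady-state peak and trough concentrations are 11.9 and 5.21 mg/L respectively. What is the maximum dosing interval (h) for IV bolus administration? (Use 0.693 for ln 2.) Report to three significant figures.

k = 0.693 / t½ = 0.693 / 31.9 = 0.02172 h⁻¹
Between IV bolus doses, concentration decays as C = C₀·e^(−kτ), so C_peak/C_trough = e^(kτ).
τ_max = ln(C_peak/C_trough) / k = ln(11.9/5.21) / 0.02172 = 0.8260 / 0.02172 = 38.03 h

38.0 h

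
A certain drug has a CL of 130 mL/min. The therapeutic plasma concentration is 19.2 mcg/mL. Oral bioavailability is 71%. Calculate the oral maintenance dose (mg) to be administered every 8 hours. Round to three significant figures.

1690 mg

CL = 130 mL/min × 60/1000 = 7.800 L/h
At steady state, dose per interval replaces the amount cleared in that interval: F·D/τ = CL·Css.
D = CL × Css × τ / F = 7.800 × 19.2 × 8 / 0.71 = 1687 mg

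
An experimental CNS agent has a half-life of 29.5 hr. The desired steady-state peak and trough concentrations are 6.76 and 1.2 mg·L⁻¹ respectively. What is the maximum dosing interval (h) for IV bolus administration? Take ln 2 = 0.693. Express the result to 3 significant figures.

73.6 h

k = 0.693 / t½ = 0.693 / 29.5 = 0.02349 h⁻¹
Between IV bolus doses, concentration decays as C = C₀·e^(−kτ), so C_peak/C_trough = e^(kτ).
τ_max = ln(C_peak/C_trough) / k = ln(6.76/1.2) / 0.02349 = 1.729 / 0.02349 = 73.61 h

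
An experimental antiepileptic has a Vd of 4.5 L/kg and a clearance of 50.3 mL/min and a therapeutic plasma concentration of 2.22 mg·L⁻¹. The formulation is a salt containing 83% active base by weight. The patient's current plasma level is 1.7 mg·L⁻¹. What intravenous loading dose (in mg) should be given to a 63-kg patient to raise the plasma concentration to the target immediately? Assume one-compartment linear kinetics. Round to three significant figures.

Vd = 4.5 L/kg × 63 kg = 283.5 L
Concentration deficit ΔC = 2.22 − 1.7 = 0.5200 mg/L
LD = Vd × ΔC / S = 283.5 × 0.5200 / 0.83 = 177.6 mg

178 mg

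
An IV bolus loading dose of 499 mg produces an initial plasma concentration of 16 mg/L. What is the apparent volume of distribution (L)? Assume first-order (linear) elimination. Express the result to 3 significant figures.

Immediately after an IV bolus, C₀ = Dose / Vd, so Vd = Dose / C₀.
Vd = 499 / 16 = 31.19 L

31.2 L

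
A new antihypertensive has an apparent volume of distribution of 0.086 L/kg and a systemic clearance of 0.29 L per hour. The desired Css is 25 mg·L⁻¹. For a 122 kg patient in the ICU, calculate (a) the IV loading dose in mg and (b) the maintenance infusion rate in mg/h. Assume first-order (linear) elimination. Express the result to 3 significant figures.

Vd = 0.086 L/kg × 122 kg = 10.49 L
Loading dose = Vd × C = 10.49 × 25 = 262.3 mg
Maintenance infusion rate = CL × Css = 0.2900 × 25 = 7.250 mg/h

(a) 262 mg; (b) 7.25 mg/h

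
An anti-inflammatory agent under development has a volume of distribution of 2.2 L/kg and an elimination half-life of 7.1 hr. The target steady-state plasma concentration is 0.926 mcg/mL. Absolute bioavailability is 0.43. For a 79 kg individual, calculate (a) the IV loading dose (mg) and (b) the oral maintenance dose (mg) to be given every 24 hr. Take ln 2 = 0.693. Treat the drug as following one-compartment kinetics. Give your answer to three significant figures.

Vd(total) = 79 kg × 2.2 L/kg = 173.8 L
LD = Vd × C = 173.8 × 0.926 = 160.9 mg
CL = 0.693 × Vd / t½ = 0.693 × 173.8 / 7.1 = 16.96 L/h
D = CL × Css × τ / F = 16.96 × 0.926 × 24 / 0.43 = 876.6 mg

(a) 161 mg; (b) 877 mg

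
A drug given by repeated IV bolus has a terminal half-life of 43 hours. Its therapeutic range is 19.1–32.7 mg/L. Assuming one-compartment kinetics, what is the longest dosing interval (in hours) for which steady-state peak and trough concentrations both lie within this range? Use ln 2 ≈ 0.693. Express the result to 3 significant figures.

33.4 h

k = 0.693 / t½ = 0.693 / 43 = 0.01612 h⁻¹
Between IV bolus doses, concentration decays as C = C₀·e^(−kτ), so C_peak/C_trough = e^(kτ).
τ_max = ln(C_peak/C_trough) / k = ln(32.7/19.1) / 0.01612 = 0.5377 / 0.01612 = 33.36 h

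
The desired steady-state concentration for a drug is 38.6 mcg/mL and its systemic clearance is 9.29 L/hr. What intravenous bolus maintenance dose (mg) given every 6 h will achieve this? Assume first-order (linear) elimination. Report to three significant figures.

2150 mg

D = CL × Css × τ = 9.290 × 38.6 × 6 = 2152 mg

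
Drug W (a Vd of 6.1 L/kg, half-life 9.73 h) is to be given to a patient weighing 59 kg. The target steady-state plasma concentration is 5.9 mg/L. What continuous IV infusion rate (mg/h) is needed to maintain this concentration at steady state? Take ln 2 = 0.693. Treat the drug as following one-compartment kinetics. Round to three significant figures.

Vd(total) = 59 kg × 6.1 L/kg = 359.9 L
CL = ln 2 · Vd / t½ = 0.693 × 359.9 / 9.73 = 25.63 L/h
Infusion rate = CL × Css = 25.63 × 5.9 = 151.2 mg/h

151 mg/h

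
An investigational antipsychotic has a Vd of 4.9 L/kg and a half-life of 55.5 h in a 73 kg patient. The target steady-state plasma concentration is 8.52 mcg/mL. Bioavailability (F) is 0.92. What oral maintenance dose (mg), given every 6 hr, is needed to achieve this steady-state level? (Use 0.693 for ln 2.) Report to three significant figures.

Vd = 4.9 L/kg × 73 kg = 357.7 L
k = 0.693/55.5 = 0.01249 h⁻¹, so CL = k·Vd = 0.01249 × 357.7 = 4.468 L/h
D = CL × Css × τ / F = 4.468 × 8.52 × 6 / 0.92 = 248.3 mg

248 mg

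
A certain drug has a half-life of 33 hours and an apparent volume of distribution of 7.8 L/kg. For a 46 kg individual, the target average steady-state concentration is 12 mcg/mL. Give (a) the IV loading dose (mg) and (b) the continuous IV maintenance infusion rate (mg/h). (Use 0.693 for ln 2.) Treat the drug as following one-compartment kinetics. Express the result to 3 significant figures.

(a) 4310 mg; (b) 90.4 mg/h

Vd(total) = 46 kg × 7.8 L/kg = 358.8 L
LD = Vd × C = 358.8 × 12 = 4306 mg
CL = 0.693 × Vd / t½ = 0.693 × 358.8 / 33 = 7.535 L/h
Infusion rate = CL × Css = 7.535 × 12 = 90.42 mg/h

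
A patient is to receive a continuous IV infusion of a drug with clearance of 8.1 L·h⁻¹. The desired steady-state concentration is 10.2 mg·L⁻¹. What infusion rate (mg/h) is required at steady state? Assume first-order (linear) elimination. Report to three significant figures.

82.6 mg/h

At steady state, infusion rate equals elimination rate: rate in = CL × Css.
R₀ = 8.100 × 10.2 = 82.62 mg/h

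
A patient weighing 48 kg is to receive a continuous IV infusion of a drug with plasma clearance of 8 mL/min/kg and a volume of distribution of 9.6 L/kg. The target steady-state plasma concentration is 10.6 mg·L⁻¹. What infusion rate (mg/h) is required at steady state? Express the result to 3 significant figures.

244 mg/h

CL = 8 mL/min/kg × 48 kg = 384.0 mL/min = 384.0 × 60/1000 = 23.04 L/h
R₀ = 23.04 × 10.6 = 244.2 mg/h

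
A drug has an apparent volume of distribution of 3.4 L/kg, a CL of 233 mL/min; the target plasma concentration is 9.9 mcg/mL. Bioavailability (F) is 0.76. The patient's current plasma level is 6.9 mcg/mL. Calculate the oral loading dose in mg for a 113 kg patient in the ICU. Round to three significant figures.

Vd = 3.4 L/kg × 113 kg = 384.2 L
Concentration deficit ΔC = 9.9 − 6.9 = 3.000 mg/L
LD = Vd × ΔC / F = 384.2 × 3.000 / 0.76 = 1517 mg

1520 mg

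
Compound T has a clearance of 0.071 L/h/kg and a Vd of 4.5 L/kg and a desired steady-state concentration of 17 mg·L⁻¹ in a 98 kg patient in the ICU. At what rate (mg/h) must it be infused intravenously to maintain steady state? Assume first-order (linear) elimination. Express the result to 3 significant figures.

CL = 0.071 L/h/kg × 98 kg = 6.958 L/h
Rate = CL × Css = 6.958 × 17 = 118.3 mg/h

118 mg/h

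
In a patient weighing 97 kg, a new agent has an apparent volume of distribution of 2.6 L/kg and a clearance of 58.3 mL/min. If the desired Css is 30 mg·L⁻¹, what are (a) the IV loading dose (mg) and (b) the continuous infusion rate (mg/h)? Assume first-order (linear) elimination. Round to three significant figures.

Total Vd = 2.6 × 97 = 252.2 L
Loading: fill Vd to C_target → 252.2 L × 30 mg/L = 7566 mg
CL = 58.3 mL/min = 58.3 × 0.06 = 3.498 L/h
Maintenance infusion rate = CL × Css = 3.498 × 30 = 104.9 mg/h

(a) 7570 mg; (b) 105 mg/h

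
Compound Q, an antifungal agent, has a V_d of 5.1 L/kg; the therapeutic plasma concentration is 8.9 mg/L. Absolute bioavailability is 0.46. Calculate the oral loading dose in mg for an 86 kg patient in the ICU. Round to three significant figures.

Total Vd = 5.1 × 86 = 438.6 L
The loading dose fills Vd to the target concentration.
LD = Vd × C / F = 438.6 × 8.900 / 0.46 = 8486 mg

8490 mg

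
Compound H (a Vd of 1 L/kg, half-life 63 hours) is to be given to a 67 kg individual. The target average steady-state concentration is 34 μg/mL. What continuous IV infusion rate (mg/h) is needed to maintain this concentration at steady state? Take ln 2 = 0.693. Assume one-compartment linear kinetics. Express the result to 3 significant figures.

25.1 mg/h

Total Vd = 1 × 67 = 67.00 L
CL = ln 2 · Vd / t½ = 0.693 × 67.00 / 63 = 0.7370 L/h
Infusion rate = CL × Css = 0.7370 × 34 = 25.06 mg/h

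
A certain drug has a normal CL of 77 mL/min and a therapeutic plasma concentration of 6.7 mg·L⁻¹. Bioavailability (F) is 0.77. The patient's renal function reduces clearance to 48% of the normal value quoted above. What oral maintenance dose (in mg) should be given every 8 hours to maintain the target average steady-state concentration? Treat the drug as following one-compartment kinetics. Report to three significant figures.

154 mg

CL = 77 mL/min × 60/1000 = 4.620 L/h
Patient clearance = 0.48 × 4.620 = 2.218 L/h
D = CL × Css × τ / F = 2.218 × 6.7 × 8 / 0.77 = 154.4 mg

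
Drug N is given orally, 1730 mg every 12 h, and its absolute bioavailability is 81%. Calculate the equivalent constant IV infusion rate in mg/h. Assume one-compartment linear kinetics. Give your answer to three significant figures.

Equivalent systemic input: infusion rate = F·D/τ.
Rate = 0.81 × 1730 / 12 = 116.8 mg/h

117 mg/h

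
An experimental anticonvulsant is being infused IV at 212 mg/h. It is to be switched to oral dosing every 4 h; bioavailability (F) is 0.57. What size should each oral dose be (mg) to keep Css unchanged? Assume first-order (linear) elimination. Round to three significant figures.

To maintain the same Css, the systemic dosing rate must be unchanged: F·D/τ = infusion rate.
D = rate × τ / F = 212 × 4 / 0.57 = 1488 mg

1490 mg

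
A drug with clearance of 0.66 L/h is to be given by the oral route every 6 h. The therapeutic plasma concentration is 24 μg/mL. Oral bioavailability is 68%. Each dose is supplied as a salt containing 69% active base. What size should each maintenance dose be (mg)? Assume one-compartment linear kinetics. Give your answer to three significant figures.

203 mg

D = CL × Css × τ / F / S = 0.6600 × 24 × 6 / 0.68 / 0.69 = 202.6 mg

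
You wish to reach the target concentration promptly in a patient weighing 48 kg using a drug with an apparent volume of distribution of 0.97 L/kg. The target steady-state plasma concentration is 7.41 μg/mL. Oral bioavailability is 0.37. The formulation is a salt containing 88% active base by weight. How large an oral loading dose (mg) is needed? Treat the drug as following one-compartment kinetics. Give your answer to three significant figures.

Vd = 0.97 L/kg × 48 kg = 46.56 L
LD = Vd × C / F / S = 46.56 × 7.410 / 0.37 / 0.88 = 1060 mg

1060 mg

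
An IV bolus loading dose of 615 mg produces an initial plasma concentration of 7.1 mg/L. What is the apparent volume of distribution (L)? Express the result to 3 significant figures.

86.6 L

Immediately after an IV bolus, C₀ = Dose / Vd, so Vd = Dose / C₀.
Vd = 615 / 7.1 = 86.62 L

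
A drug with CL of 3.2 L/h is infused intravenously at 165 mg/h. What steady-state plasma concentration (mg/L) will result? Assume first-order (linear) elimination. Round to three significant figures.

Css = rate / CL = 165 / 3.200 = 51.56 mg/L

51.6 mg/L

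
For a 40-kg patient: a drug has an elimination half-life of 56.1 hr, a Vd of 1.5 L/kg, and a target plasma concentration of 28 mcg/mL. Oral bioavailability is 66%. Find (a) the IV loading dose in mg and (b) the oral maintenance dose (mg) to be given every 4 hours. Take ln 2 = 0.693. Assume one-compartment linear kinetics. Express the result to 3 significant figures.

(a) 1680 mg; (b) 126 mg

Total Vd = 1.5 × 40 = 60.00 L
LD = Vd × C = 60.00 × 28 = 1680 mg
CL = 0.693 × Vd / t½ = 0.693 × 60.00 / 56.1 = 0.7412 L/h
D = CL × Css × τ / F = 0.7412 × 28 × 4 / 0.66 = 125.8 mg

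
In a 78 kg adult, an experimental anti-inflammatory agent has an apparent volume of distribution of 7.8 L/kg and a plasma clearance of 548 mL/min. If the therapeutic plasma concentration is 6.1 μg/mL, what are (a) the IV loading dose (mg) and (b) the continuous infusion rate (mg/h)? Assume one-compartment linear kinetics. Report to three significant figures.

(a) 3710 mg; (b) 201 mg/h

Total Vd = 7.8 × 78 = 608.4 L
Loading: fill Vd to C_target → 608.4 L × 6.1 mg/L = 3711 mg
CL = 548 mL/min × 60/1000 = 32.88 L/h
Maintenance infusion rate = CL × Css = 32.88 × 6.1 = 200.6 mg/h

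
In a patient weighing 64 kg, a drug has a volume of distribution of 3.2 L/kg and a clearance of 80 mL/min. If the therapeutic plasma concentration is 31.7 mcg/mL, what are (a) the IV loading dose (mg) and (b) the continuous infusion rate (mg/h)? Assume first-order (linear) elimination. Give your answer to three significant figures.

(a) 6490 mg; (b) 152 mg/h

Total Vd = 3.2 × 64 = 204.8 L
Loading: fill Vd to C_target → 204.8 L × 31.7 mg/L = 6492 mg
Convert clearance: 80 mL/min × 60 min/h ÷ 1000 mL/L = 4.800 L/h
Maintenance: replace elimination → rate = CL × Css = 4.800 × 31.7 = 152.2 mg/h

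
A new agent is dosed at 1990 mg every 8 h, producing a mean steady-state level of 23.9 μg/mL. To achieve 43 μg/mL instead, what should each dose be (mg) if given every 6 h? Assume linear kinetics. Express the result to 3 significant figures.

2690 mg

With linear kinetics, Css is proportional to dose rate (D/τ) at fixed clearance.
D₂ = D₁ × (Css,target / Css,current) × (τ₂/τ₁) = 1990 × (43/23.9) × (6/8) = 2685 mg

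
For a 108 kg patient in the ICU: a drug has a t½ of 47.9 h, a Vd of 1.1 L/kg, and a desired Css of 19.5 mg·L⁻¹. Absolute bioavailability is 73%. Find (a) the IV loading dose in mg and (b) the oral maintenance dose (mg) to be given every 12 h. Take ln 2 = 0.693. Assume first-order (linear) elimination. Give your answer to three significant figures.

(a) 2320 mg; (b) 551 mg

Total Vd = 1.1 × 108 = 118.8 L
LD = Vd × C = 118.8 × 19.5 = 2317 mg
CL = 0.693 × Vd / t½ = 0.693 × 118.8 / 47.9 = 1.719 L/h
D = CL × Css × τ / F = 1.719 × 19.5 × 12 / 0.73 = 551.0 mg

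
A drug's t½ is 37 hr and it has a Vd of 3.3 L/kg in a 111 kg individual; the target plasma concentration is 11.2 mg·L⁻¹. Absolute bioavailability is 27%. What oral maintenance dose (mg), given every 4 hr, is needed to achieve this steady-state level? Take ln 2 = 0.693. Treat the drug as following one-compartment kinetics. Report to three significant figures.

1140 mg

Vd(total) = 111 kg × 3.3 L/kg = 366.3 L
CL = ln 2 · Vd / t½ = 0.693 × 366.3 / 37 = 6.861 L/h
D = CL × Css × τ / F = 6.861 × 11.2 × 4 / 0.27 = 1138 mg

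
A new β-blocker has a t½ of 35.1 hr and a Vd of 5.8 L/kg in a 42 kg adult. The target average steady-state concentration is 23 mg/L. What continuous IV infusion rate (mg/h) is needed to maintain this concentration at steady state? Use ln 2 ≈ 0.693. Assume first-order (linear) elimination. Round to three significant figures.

111 mg/h

Vd(total) = 42 kg × 5.8 L/kg = 243.6 L
CL = ln 2 · Vd / t½ = 0.693 × 243.6 / 35.1 = 4.810 L/h
Infusion rate = CL × Css = 4.810 × 23 = 110.6 mg/h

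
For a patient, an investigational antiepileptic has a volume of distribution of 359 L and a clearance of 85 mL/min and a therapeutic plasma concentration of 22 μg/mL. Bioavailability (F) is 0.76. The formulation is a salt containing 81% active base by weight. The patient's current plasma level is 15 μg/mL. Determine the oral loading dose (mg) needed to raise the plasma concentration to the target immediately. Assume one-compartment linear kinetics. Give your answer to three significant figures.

4080 mg

The loading dose fills Vd to the target concentration.
Concentration deficit ΔC = 22 − 15 = 7.000 mg/L
LD = Vd × ΔC / F / S = 359.0 × 7.000 / 0.76 / 0.81 = 4082 mg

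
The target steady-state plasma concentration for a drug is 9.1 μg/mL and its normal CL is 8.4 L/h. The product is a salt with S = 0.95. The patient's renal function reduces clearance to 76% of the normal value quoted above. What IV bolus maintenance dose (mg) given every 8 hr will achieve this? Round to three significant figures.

Patient clearance = 0.76 × 8.400 = 6.384 L/h
At steady state, dose per interval replaces the amount cleared in that interval: S·D/τ = CL·Css.
D = CL × Css × τ / S = 6.384 × 9.1 × 8 / 0.95 = 489.2 mg

489 mg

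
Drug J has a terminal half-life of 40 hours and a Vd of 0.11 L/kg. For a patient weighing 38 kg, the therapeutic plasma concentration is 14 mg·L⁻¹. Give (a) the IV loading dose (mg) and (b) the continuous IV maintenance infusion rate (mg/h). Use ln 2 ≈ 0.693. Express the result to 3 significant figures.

(a) 58.5 mg; (b) 1.01 mg/h

Vd(total) = 38 kg × 0.11 L/kg = 4.180 L
LD = Vd × C = 4.180 × 14 = 58.52 mg
CL = 0.693 × Vd / t½ = 0.693 × 4.180 / 40 = 0.07242 L/h
Infusion rate = CL × Css = 0.07242 × 14 = 1.014 mg/h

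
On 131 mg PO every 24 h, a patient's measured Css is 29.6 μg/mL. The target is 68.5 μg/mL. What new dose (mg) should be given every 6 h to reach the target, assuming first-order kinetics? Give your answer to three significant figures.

75.8 mg

With linear kinetics, Css is proportional to dose rate (D/τ) at fixed clearance.
D₂ = D₁ × (Css,target / Css,current) × (τ₂/τ₁) = 131 × (68.5/29.6) × (6/24) = 75.79 mg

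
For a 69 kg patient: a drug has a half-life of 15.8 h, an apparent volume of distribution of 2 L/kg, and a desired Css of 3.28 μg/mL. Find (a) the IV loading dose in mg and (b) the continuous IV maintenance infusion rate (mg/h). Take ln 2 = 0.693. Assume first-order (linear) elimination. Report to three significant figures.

(a) 453 mg; (b) 19.9 mg/h

Vd(total) = 69 kg × 2 L/kg = 138.0 L
LD = Vd × C = 138.0 × 3.28 = 452.6 mg
CL = 0.693 × Vd / t½ = 0.693 × 138.0 / 15.8 = 6.053 L/h
Infusion rate = CL × Css = 6.053 × 3.28 = 19.85 mg/h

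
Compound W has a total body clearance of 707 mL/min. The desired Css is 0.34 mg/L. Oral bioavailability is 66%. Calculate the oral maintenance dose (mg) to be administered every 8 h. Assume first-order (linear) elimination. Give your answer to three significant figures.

Convert clearance: 707 mL/min × 60 min/h ÷ 1000 mL/L = 42.42 L/h
D = CL × Css × τ / F = 42.42 × 0.34 × 8 / 0.66 = 174.8 mg

175 mg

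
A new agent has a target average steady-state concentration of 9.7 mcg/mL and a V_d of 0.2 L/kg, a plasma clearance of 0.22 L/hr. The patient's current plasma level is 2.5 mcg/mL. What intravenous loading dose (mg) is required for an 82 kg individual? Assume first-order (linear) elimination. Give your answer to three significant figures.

Vd(total) = 82 kg × 0.2 L/kg = 16.40 L
Loading dose depends on Vd (not clearance): it fills the distribution volume.
Concentration deficit ΔC = 9.7 − 2.5 = 7.200 mg/L
LD = Vd × ΔC = 16.40 × 7.200 = 118.1 mg

118 mg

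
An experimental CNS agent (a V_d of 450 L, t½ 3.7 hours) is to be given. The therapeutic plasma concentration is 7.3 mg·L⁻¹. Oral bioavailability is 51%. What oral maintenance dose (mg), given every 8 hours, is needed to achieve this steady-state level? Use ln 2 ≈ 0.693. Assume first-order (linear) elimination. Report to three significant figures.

k = 0.693/3.7 = 0.1873 h⁻¹, so CL = k·Vd = 0.1873 × 450.0 = 84.29 L/h
D = CL × Css × τ / F = 84.29 × 7.3 × 8 / 0.51 = 9652 mg

9650 mg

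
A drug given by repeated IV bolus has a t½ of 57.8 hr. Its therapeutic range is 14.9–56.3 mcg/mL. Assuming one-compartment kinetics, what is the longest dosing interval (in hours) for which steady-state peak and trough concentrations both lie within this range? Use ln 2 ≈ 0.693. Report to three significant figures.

111 h

k = 0.693 / t½ = 0.693 / 57.8 = 0.01199 h⁻¹
Between IV bolus doses, concentration decays as C = C₀·e^(−kτ), so C_peak/C_trough = e^(kτ).
τ_max = ln(C_peak/C_trough) / k = ln(56.3/14.9) / 0.01199 = 1.329 / 0.01199 = 110.8 h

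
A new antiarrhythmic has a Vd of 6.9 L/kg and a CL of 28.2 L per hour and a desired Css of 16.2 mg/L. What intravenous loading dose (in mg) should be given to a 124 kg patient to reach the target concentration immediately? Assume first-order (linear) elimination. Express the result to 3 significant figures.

13900 mg

Vd(total) = 124 kg × 6.9 L/kg = 855.6 L
LD is governed by Vd — clearance does not enter the loading-dose calculation.
LD = Vd × C = 855.6 × 16.20 = 13860 mg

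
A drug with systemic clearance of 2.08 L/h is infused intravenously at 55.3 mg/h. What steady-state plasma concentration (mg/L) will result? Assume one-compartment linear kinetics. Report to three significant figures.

Css = rate / CL = 55.3 / 2.080 = 26.59 mg/L

26.6 mg/L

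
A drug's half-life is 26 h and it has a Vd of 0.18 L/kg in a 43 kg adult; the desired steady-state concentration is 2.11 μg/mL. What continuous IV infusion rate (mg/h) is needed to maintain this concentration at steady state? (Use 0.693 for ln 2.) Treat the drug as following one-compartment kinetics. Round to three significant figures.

0.435 mg/h

Vd(total) = 43 kg × 0.18 L/kg = 7.740 L
k = 0.693/26 = 0.02665 h⁻¹, so CL = k·Vd = 0.02665 × 7.740 = 0.2063 L/h
Infusion rate = CL × Css = 0.2063 × 2.11 = 0.4353 mg/h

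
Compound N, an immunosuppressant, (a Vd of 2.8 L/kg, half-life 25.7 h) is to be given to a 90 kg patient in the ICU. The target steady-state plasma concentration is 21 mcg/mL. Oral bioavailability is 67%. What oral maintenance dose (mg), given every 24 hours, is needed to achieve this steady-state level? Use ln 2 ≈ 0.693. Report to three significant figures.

5110 mg

Vd = 2.8 L/kg × 90 kg = 252.0 L
CL = ln 2 · Vd / t½ = 0.693 × 252.0 / 25.7 = 6.795 L/h
D = CL × Css × τ / F = 6.795 × 21 × 24 / 0.67 = 5111 mg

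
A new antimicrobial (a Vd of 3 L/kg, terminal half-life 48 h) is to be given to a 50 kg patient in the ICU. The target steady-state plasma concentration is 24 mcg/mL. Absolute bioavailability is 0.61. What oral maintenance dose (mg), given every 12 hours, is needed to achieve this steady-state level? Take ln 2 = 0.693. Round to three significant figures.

Vd = 3 L/kg × 50 kg = 150.0 L
k = 0.693/48 = 0.01444 h⁻¹, so CL = k·Vd = 0.01444 × 150.0 = 2.166 L/h
D = CL × Css × τ / F = 2.166 × 24 × 12 / 0.61 = 1023 mg

1020 mg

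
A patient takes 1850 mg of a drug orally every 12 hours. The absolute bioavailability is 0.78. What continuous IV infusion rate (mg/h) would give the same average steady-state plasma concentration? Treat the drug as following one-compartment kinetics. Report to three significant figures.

120 mg/h

Equivalent systemic input: infusion rate = F·D/τ.
Rate = 0.78 × 1850 / 12 = 120.3 mg/h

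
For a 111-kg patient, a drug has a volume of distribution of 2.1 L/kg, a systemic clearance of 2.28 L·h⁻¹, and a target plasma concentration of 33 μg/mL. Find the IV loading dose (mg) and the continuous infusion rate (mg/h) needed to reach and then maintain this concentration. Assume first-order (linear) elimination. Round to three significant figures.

Total Vd = 2.1 × 111 = 233.1 L
LD = Vd · C_target = 233.1 × 33 = 7692 mg
Maintenance: replace elimination → rate = CL × Css = 2.280 × 33 = 75.24 mg/h

(a) 7690 mg; (b) 75.2 mg/h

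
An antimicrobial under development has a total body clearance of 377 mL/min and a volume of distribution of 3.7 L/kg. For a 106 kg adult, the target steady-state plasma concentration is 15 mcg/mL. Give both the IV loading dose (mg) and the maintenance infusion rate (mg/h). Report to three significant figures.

(a) 5880 mg; (b) 339 mg/h

Vd = 3.7 L/kg × 106 kg = 392.2 L
LD = Vd · C_target = 392.2 × 15 = 5883 mg
CL = 377 mL/min = 377 × 0.06 = 22.62 L/h
Maintenance infusion rate = CL × Css = 22.62 × 15 = 339.3 mg/h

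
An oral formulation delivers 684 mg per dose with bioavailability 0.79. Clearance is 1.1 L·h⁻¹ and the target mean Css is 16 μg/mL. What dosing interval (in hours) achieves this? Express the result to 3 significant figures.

F·D/τ = CL·Css → τ = F·D / (CL·Css).
τ = 0.79 × 684 / (1.1 × 16) = 30.70 h

30.7 h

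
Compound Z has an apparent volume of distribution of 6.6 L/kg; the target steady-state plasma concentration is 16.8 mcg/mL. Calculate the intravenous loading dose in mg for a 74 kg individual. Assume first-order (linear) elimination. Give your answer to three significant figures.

Vd(total) = 74 kg × 6.6 L/kg = 488.4 L
The loading dose fills Vd to the target concentration.
LD = Vd × C = 488.4 × 16.80 = 8205 mg

8210 mg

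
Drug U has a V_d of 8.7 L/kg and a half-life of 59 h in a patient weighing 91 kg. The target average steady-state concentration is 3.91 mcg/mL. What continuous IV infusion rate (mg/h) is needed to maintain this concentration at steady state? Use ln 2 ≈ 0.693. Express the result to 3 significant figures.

Total Vd = 8.7 × 91 = 791.7 L
CL = ln 2 · Vd / t½ = 0.693 × 791.7 / 59 = 9.299 L/h
Infusion rate = CL × Css = 9.299 × 3.91 = 36.36 mg/h

36.4 mg/h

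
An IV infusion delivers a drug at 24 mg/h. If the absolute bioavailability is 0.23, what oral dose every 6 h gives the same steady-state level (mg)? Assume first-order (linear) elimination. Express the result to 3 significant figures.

626 mg

To maintain the same Css, the systemic dosing rate must be unchanged: F·D/τ = infusion rate.
D = rate × τ / F = 24 × 6 / 0.23 = 626.1 mg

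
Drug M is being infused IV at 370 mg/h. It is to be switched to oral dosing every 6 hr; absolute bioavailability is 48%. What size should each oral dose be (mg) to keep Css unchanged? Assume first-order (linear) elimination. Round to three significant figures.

To maintain the same Css, the systemic dosing rate must be unchanged: F·D/τ = infusion rate.
D = rate × τ / F = 370 × 6 / 0.48 = 4625 mg

4630 mg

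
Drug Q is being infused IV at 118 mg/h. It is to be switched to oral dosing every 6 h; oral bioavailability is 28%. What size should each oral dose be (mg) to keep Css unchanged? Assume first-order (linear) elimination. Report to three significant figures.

To maintain the same Css, the systemic dosing rate must be unchanged: F·D/τ = infusion rate.
D = rate × τ / F = 118 × 6 / 0.28 = 2529 mg

2530 mg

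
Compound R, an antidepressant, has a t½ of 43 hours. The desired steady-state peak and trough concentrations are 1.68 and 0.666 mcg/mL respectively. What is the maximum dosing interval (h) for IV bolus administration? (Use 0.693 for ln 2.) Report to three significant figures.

k = 0.693 / t½ = 0.693 / 43 = 0.01612 h⁻¹
Between IV bolus doses, concentration decays as C = C₀·e^(−kτ), so C_peak/C_trough = e^(kτ).
τ_max = ln(C_peak/C_trough) / k = ln(1.68/0.666) / 0.01612 = 0.9253 / 0.01612 = 57.40 h

57.4 h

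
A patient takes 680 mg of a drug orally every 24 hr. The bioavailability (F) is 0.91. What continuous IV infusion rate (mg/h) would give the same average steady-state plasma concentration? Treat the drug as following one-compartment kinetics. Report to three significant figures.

Equivalent systemic input: infusion rate = F·D/τ.
Rate = 0.91 × 680 / 24 = 25.78 mg/h

25.8 mg/h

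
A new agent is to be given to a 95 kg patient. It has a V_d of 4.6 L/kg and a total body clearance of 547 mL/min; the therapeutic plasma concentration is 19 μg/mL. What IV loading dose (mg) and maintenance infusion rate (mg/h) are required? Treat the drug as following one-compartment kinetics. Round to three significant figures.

(a) 8300 mg; (b) 624 mg/h

Vd(total) = 95 kg × 4.6 L/kg = 437.0 L
Loading dose = Vd × C = 437.0 × 19 = 8303 mg
CL = 547 mL/min × 60/1000 = 32.82 L/h
Maintenance: replace elimination → rate = CL × Css = 32.82 × 19 = 623.6 mg/h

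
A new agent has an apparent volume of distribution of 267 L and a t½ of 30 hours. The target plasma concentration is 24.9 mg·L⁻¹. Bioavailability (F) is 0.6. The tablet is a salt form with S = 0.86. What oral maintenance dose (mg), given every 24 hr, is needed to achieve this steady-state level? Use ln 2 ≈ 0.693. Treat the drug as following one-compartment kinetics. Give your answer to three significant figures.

CL = ln 2 · Vd / t½ = 0.693 × 267.0 / 30 = 6.168 L/h
D = CL × Css × τ / F / S = 6.168 × 24.9 × 24 / 0.6 / 0.86 = 7143 mg

7140 mg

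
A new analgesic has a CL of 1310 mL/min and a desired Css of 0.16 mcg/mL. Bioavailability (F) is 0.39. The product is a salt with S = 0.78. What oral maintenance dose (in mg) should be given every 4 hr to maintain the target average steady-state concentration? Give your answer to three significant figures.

165 mg

CL = 1310 mL/min = 1310 × 0.06 = 78.60 L/h
D = CL × Css × τ / F / S = 78.60 × 0.16 × 4 / 0.39 / 0.78 = 165.4 mg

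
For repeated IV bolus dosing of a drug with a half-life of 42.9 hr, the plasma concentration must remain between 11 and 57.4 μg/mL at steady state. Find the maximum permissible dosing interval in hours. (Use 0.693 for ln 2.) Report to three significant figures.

102 h

k = 0.693 / t½ = 0.693 / 42.9 = 0.01615 h⁻¹
Between IV bolus doses, concentration decays as C = C₀·e^(−kτ), so C_peak/C_trough = e^(kτ).
τ_max = ln(C_peak/C_trough) / k = ln(57.4/11) / 0.01615 = 1.652 / 0.01615 = 102.3 h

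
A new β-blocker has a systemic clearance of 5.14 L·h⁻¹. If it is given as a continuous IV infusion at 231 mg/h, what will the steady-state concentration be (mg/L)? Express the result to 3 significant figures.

44.9 mg/L

Css = rate / CL = 231 / 5.140 = 44.94 mg/L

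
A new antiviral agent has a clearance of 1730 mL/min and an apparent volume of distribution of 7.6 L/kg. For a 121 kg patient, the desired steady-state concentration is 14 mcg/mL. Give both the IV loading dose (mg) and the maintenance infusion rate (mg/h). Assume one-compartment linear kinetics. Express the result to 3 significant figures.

(a) 12900 mg; (b) 1450 mg/h

Vd = 7.6 L/kg × 121 kg = 919.6 L
Loading dose = Vd × C = 919.6 × 14 = 12870 mg
CL = 1730 mL/min = 1730 × 0.06 = 103.8 L/h
Maintenance infusion rate = CL × Css = 103.8 × 14 = 1453 mg/h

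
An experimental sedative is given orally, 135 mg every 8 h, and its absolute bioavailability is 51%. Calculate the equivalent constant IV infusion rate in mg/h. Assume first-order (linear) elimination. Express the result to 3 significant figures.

8.61 mg/h

Equivalent systemic input: infusion rate = F·D/τ.
Rate = 0.51 × 135 / 8 = 8.606 mg/h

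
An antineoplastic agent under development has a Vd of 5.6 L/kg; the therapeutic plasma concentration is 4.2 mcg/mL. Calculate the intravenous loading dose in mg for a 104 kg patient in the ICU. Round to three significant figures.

2450 mg

Total Vd = 5.6 × 104 = 582.4 L
LD = Vd × C = 582.4 × 4.200 = 2446 mg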